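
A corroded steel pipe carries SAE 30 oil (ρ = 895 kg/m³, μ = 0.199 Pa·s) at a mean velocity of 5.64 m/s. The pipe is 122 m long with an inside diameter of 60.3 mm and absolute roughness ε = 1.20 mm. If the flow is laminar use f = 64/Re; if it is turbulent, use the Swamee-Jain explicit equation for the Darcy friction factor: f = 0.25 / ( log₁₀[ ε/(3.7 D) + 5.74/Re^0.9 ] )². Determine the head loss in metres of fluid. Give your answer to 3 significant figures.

h_f ≈ 137 m

Reynolds number Re = ρVD/μ = 895 · 5.64 · 0.0603 / 0.199 = 1530.
Re < 2300 → laminar flow, so f = 64/Re = 64/1530 = 0.04184 (the turbulent correlation is not needed).
Darcy-Weisbach: ΔP = f(L/D)(ρV²/2) = 0.04184·(122/0.0603)·(895·5.64²/2) = 0.04184·2023·1.423e+04 = 1.205e+06 Pa.
Head loss h_f = ΔP/(ρg) = 1.205e+06/(895·9.81) = 137 m.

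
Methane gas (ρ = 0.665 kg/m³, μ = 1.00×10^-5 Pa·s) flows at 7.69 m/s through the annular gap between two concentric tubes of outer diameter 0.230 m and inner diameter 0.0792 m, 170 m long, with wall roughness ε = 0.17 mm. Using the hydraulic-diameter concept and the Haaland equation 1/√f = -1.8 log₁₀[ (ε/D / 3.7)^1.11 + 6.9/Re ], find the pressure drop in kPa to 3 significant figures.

Hydraulic diameter D_h = 4A/P = D_o - D_i = 0.23 - 0.0792 = 0.1508 m.
Re = ρVD_h/μ = 0.665·7.69·0.1508/1e-05 = 7.712e+04.
ε/D_h = 0.00017/0.1508 = 0.00113; Haaland gives 1/√f = -1.8 log₁₀[0.000125+8.95e-05] = 6.603, so f = 0.02293.
ΔP = f(L/D_h)(ρV²/2) = 0.02293·170/0.1508·19.66 = 508.3 Pa.
ΔP = 0.508 kPa.

ΔP ≈ 0.508 kPa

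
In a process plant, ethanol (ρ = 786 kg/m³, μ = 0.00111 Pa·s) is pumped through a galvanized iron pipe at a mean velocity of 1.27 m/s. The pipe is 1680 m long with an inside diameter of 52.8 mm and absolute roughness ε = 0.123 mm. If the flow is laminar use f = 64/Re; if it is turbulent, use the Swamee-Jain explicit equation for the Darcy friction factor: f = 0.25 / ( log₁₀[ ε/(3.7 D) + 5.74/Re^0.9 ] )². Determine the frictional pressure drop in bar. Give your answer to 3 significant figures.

ΔP ≈ 5.58 bar

Reynolds number Re = ρVD/μ = 786 · 1.27 · 0.0528 / 0.00111 = 4.748e+04.
Re > 4000 → turbulent. Relative roughness ε/D = 0.000123/0.0528 = 0.00233. Swamee-Jain: f = 0.25/(log₁₀[0.00233/3.7 + 5.74/4.748e+04^0.9])² = 0.25/(log₁₀[0.00063 + 0.000355])² = 0.25/(-3.007)² = 0.02765.
Darcy-Weisbach: ΔP = f(L/D)(ρV²/2) = 0.02765·(1680/0.0528)·(786·1.27²/2) = 0.02765·3.182e+04·633.9 = 5.577e+05 Pa.
ΔP = 5.577e+05 Pa = 5.58 bar.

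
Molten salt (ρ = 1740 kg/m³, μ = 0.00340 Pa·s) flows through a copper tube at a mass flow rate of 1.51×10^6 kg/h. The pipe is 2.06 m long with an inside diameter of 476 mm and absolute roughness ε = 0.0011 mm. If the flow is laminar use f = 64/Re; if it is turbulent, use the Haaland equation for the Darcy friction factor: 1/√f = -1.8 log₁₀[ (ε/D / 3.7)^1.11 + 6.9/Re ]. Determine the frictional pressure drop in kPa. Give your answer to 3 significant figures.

ṁ = 1.51×10^6 kg/h = 1.51×10^6/3600 = 419.4 kg/s.
A = πD²/4 = π(0.476)²/4 = 0.178 m²; mean velocity V = ṁ/(ρA) = 419.4/(1740 · 0.178) = 1.355 m/s.
Reynolds number Re = ρVD/μ = 1740 · 1.355 · 0.476 / 0.0034 = 3.3e+05.
Re > 4000 → turbulent. Relative roughness ε/D = 1.1e-06/0.476 = 2.31e-06. Haaland: 1/√f = -1.8 log₁₀[(2.31e-06/3.7)^1.11 + 6.9/3.3e+05] = -1.8 log₁₀[1.3e-07 + 2.09e-05] = 8.419, so f = 0.01411.
Darcy-Weisbach: ΔP = f(L/D)(ρV²/2) = 0.01411·(2.06/0.476)·(1740·1.355²/2) = 0.01411·4.328·1596 = 97.49 Pa.
ΔP = 97.49 Pa = 0.0975 kPa.

ΔP ≈ 0.0975 kPa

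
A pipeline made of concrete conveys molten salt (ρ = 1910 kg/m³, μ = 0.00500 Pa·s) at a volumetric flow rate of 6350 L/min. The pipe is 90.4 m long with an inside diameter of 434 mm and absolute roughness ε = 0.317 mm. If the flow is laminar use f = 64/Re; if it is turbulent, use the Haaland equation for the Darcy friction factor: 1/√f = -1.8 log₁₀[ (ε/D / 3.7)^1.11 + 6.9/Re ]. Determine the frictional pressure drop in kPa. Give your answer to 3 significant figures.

Q = 6350 L/min = 6350/60000 = 0.1058 m³/s.
Cross-sectional area A = πD²/4 = π(0.434)²/4 = 0.1479 m²; mean velocity V = Q/A = 0.1058/0.1479 = 0.7154 m/s.
Reynolds number Re = ρVD/μ = 1910 · 0.7154 · 0.434 / 0.005 = 1.186e+05.
Re > 4000 → turbulent. Relative roughness ε/D = 0.000317/0.434 = 0.00073. Haaland: 1/√f = -1.8 log₁₀[(0.00073/3.7)^1.11 + 6.9/1.186e+05] = -1.8 log₁₀[7.72e-05 + 5.82e-05] = 6.963, so f = 0.02063.
Darcy-Weisbach: ΔP = f(L/D)(ρV²/2) = 0.02063·(90.4/0.434)·(1910·0.7154²/2) = 0.02063·208.3·488.8 = 2100 Pa.
ΔP = 2100 Pa = 2.10 kPa.

ΔP ≈ 2.10 kPa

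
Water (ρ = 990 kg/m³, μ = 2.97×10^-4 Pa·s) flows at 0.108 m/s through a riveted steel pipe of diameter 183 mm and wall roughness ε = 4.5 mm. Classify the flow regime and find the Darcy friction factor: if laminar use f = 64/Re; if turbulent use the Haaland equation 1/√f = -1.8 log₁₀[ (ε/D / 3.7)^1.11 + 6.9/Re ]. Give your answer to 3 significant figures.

Re = ρVD/μ = 990·0.108·0.183/0.000297 = 6.588e+04.
Re > 4000 → turbulent. ε/D = 0.0045/0.183 = 0.0246; Haaland: 1/√f = -1.8 log₁₀[0.00383 + 0.000105] = 4.329, so f = 0.05335.

f ≈ 0.0534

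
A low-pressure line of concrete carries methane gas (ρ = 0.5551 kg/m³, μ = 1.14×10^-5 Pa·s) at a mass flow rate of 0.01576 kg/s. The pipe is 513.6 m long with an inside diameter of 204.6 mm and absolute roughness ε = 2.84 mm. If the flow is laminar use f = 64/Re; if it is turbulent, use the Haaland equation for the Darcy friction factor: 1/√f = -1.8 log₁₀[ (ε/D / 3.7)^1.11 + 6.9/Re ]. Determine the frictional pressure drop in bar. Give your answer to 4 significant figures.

ΔP ≈ 2.470×10^-4 bar

A = πD²/4 = π(0.2046)²/4 = 0.03288 m²; mean velocity V = ṁ/(ρA) = 0.01576/(0.5551 · 0.03288) = 0.8635 m/s.
Reynolds number Re = ρVD/μ = 0.5551 · 0.8635 · 0.2046 / 1.14e-05 = 8603.
Re > 4000 → turbulent. Relative roughness ε/D = 0.00284/0.2046 = 0.0139. Haaland: 1/√f = -1.8 log₁₀[(0.0139/3.7)^1.11 + 6.9/8603] = -1.8 log₁₀[0.00203 + 0.000802] = 4.586, so f = 0.04754.
Darcy-Weisbach: ΔP = f(L/D)(ρV²/2) = 0.04754·(513.6/0.2046)·(0.5551·0.8635²/2) = 0.04754·2510·0.207 = 24.7 Pa.
ΔP = 24.7 Pa = 2.470×10^-4 bar.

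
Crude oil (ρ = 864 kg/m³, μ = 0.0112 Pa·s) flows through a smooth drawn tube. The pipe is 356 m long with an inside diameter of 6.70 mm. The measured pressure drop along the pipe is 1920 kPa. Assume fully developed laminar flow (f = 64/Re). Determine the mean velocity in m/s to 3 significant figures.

For laminar flow, f = 64/Re with Re = ρVD/μ, so Darcy-Weisbach reduces to ΔP = 32μLV/D². Solving for V: V = ΔP·D²/(32μL) = 1.92e+06·(0.0067)²/(32·0.0112·356) = 0.6755 m/s.
Check: Re = ρVD/μ = 864·0.6755·0.0067/0.0112 = 349.1 < 2300, so the laminar assumption holds.

V ≈ 0.676 m/s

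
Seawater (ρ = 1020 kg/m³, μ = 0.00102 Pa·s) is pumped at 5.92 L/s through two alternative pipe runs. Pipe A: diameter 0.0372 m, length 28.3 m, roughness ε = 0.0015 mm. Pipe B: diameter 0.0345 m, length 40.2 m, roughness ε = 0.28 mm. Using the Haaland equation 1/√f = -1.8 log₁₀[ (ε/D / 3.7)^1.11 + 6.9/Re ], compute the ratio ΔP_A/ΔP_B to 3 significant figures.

ΔP_A/ΔP_B ≈ 0.213

Pipe A: V = Q/A = 0.00592/0.001087 = 5.447 m/s; Re = 2.026e+05; ε/D = 4.03e-05; Haaland → f = 0.01573; ΔP_A = f(L/D)(ρV²/2) = 1.81e+05 Pa.
Pipe B: V = Q/A = 0.00592/0.0009348 = 6.333 m/s; Re = 2.185e+05; ε/D = 0.00812; Haaland → f = 0.03573; ΔP_B = f(L/D)(ρV²/2) = 8.514e+05 Pa.
ΔP_A/ΔP_B = 1.81e+05/8.514e+05 = 0.213.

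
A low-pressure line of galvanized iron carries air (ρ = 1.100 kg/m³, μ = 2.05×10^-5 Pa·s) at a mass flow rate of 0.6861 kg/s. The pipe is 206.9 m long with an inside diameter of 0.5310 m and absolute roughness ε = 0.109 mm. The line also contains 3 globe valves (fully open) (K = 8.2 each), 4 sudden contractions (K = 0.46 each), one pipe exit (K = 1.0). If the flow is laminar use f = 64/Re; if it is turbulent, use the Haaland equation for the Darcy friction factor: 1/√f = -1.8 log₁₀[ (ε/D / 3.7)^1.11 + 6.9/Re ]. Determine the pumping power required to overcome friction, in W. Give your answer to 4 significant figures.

A = πD²/4 = π(0.531)²/4 = 0.2215 m²; mean velocity V = ṁ/(ρA) = 0.6861/(1.1 · 0.2215) = 2.817 m/s.
Reynolds number Re = ρVD/μ = 1.1 · 2.817 · 0.531 / 2.05e-05 = 8.025e+04.
Re > 4000 → turbulent. Relative roughness ε/D = 0.000109/0.531 = 0.000205. Haaland: 1/√f = -1.8 log₁₀[(0.000205/3.7)^1.11 + 6.9/8.025e+04] = -1.8 log₁₀[1.89e-05 + 8.6e-05] = 7.163, so f = 0.01949.
Total minor-loss coefficient ΣK = 3·8.2 + 4·0.46 + 1·1 = 27.4.
ΔP = [f·L/D + ΣK]·(ρV²/2) = [0.01949·206.9/0.531 + 27.4]·(1.1·2.817²/2) = [7.594 + 27.4]·4.363 = 152.9 Pa.
Q = ṁ/ρ = 0.6861/1.1 = 0.6237 m³/s.
Pumping power P = QΔP = 0.6237·152.9 = 95.342 W = 95.34 W.

P ≈ 95.34 W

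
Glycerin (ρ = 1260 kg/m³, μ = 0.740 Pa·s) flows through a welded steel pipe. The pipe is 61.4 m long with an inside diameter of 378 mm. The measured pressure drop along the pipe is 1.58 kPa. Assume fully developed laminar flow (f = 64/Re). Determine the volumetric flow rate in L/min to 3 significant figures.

For laminar flow, f = 64/Re with Re = ρVD/μ, so Darcy-Weisbach reduces to ΔP = 32μLV/D². Solving for V: V = ΔP·D²/(32μL) = 1580·(0.378)²/(32·0.74·61.4) = 0.1553 m/s.
Check: Re = ρVD/μ = 1260·0.1553·0.378/0.74 = 99.94 < 2300, so the laminar assumption holds.
Q = V·A = 0.1553·(π/4·0.378²) = 0.01742 m³/s = 1050 L/min.

Q ≈ 1050 L/min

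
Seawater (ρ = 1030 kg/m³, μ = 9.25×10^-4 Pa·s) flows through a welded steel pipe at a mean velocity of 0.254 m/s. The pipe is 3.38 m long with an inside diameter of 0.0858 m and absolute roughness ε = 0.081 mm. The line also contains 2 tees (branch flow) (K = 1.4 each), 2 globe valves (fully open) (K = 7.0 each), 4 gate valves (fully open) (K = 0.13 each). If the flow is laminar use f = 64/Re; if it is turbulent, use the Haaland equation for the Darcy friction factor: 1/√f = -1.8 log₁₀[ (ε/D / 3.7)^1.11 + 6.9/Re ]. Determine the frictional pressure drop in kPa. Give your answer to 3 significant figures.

Reynolds number Re = ρVD/μ = 1030 · 0.254 · 0.0858 / 0.000925 = 2.427e+04.
Re > 4000 → turbulent. Relative roughness ε/D = 8.1e-05/0.0858 = 0.000944. Haaland: 1/√f = -1.8 log₁₀[(0.000944/3.7)^1.11 + 6.9/2.427e+04] = -1.8 log₁₀[0.000103 + 0.000284] = 6.142, so f = 0.02651.
Total minor-loss coefficient ΣK = 2·1.4 + 2·7 + 4·0.13 = 17.3.
ΔP = [f·L/D + ΣK]·(ρV²/2) = [0.02651·3.38/0.0858 + 17.3]·(1030·0.254²/2) = [1.044 + 17.3]·33.23 = 610.2 Pa.
ΔP = 610.2 Pa = 0.610 kPa.

ΔP ≈ 0.610 kPa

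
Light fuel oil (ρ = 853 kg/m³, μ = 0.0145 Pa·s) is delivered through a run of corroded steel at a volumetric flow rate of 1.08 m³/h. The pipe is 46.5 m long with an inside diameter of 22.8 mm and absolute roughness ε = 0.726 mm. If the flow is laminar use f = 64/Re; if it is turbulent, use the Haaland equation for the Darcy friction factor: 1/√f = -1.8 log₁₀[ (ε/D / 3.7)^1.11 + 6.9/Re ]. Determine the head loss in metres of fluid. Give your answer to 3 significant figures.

h_f ≈ 3.64 m

Q = 1.08 m³/h = 1.08/3600 = 0.0003 m³/s.
Cross-sectional area A = πD²/4 = π(0.0228)²/4 = 0.0004083 m²; mean velocity V = Q/A = 0.0003/0.0004083 = 0.7348 m/s.
Reynolds number Re = ρVD/μ = 853 · 0.7348 · 0.0228 / 0.0145 = 985.5.
Re < 2300 → laminar flow, so f = 64/Re = 64/985.5 = 0.06494 (the turbulent correlation is not needed).
Darcy-Weisbach: ΔP = f(L/D)(ρV²/2) = 0.06494·(46.5/0.0228)·(853·0.7348²/2) = 0.06494·2039·230.3 = 3.05e+04 Pa.
Head loss h_f = ΔP/(ρg) = 3.05e+04/(853·9.81) = 3.64 m.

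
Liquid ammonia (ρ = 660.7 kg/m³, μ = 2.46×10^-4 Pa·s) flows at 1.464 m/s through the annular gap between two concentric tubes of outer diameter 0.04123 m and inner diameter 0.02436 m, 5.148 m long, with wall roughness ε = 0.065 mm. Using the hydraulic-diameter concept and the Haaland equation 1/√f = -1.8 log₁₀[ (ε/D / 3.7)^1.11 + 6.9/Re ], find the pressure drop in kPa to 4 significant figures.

ΔP ≈ 6.405 kPa

Hydraulic diameter D_h = 4A/P = D_o - D_i = 0.04123 - 0.02436 = 0.01687 m.
Re = ρVD_h/μ = 660.7·1.464·0.01687/0.000246 = 6.633e+04.
ε/D_h = 6.5e-05/0.01687 = 0.00385; Haaland gives 1/√f = -1.8 log₁₀[0.000489+0.000104] = 5.808, so f = 0.02964.
ΔP = f(L/D_h)(ρV²/2) = 0.02964·5.148/0.01687·708 = 6405 Pa.
ΔP = 6.405 kPa.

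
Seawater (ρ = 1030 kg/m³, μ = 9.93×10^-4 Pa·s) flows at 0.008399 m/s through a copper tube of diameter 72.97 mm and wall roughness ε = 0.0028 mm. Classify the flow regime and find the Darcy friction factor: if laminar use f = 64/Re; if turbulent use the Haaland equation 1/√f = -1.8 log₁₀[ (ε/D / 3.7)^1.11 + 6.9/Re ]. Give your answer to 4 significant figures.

Re = ρVD/μ = 1030·0.008399·0.07297/0.000993 = 635.7.
Re < 2300 → laminar, so f = 64/Re = 0.1007 (roughness is irrelevant in laminar flow).

f ≈ 0.1007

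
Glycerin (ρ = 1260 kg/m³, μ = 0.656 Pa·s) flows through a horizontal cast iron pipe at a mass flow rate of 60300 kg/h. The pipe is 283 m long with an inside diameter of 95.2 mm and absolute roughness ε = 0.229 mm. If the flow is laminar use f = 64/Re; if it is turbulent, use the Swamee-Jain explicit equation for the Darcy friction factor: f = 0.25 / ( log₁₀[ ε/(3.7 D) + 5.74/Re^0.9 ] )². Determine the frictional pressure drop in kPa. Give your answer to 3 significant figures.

ΔP ≈ 1220 kPa

ṁ = 60300 kg/h = 60300/3600 = 16.75 kg/s.
A = πD²/4 = π(0.0952)²/4 = 0.007118 m²; mean velocity V = ṁ/(ρA) = 16.75/(1260 · 0.007118) = 1.868 m/s.
Reynolds number Re = ρVD/μ = 1260 · 1.868 · 0.0952 / 0.656 = 341.5.
Re < 2300 → laminar flow, so f = 64/Re = 64/341.5 = 0.1874 (the turbulent correlation is not needed).
Darcy-Weisbach: ΔP = f(L/D)(ρV²/2) = 0.1874·(283/0.0952)·(1260·1.868²/2) = 0.1874·2973·2197 = 1.224e+06 Pa.
ΔP = 1.224e+06 Pa = 1220 kPa.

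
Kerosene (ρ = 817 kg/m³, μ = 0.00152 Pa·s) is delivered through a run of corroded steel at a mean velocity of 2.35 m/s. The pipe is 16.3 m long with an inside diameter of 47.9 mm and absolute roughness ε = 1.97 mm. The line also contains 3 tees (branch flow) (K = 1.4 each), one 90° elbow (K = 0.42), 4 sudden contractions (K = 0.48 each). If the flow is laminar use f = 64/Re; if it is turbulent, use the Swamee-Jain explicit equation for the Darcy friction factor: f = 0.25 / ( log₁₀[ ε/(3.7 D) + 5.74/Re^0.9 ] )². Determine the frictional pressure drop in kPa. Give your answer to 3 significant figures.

ΔP ≈ 65.6 kPa

Reynolds number Re = ρVD/μ = 817 · 2.35 · 0.0479 / 0.00152 = 6.05e+04.
Re > 4000 → turbulent. Relative roughness ε/D = 0.00197/0.0479 = 0.0411. Swamee-Jain: f = 0.25/(log₁₀[0.0411/3.7 + 5.74/6.05e+04^0.9])² = 0.25/(log₁₀[0.0111 + 0.000285])² = 0.25/(-1.943)² = 0.06622.
Total minor-loss coefficient ΣK = 3·1.4 + 1·0.42 + 4·0.48 = 6.54.
ΔP = [f·L/D + ΣK]·(ρV²/2) = [0.06622·16.3/0.0479 + 6.54]·(817·2.35²/2) = [22.53 + 6.54]·2256 = 6.559e+04 Pa.
ΔP = 6.559e+04 Pa = 65.6 kPa.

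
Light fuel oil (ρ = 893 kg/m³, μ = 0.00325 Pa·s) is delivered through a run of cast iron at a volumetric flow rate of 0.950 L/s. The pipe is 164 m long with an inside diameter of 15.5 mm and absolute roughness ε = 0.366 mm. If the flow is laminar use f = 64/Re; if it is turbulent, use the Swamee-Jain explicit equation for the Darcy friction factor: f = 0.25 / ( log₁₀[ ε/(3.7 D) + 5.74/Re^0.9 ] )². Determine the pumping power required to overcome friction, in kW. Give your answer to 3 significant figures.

Q = 0.950 L/s = 0.950/1000 = 0.00095 m³/s.
Cross-sectional area A = πD²/4 = π(0.0155)²/4 = 0.0001887 m²; mean velocity V = Q/A = 0.00095/0.0001887 = 5.035 m/s.
Reynolds number Re = ρVD/μ = 893 · 5.035 · 0.0155 / 0.00325 = 2.144e+04.
Re > 4000 → turbulent. Relative roughness ε/D = 0.000366/0.0155 = 0.0236. Swamee-Jain: f = 0.25/(log₁₀[0.0236/3.7 + 5.74/2.144e+04^0.9])² = 0.25/(log₁₀[0.00638 + 0.000726])² = 0.25/(-2.148)² = 0.05417.
Darcy-Weisbach: ΔP = f(L/D)(ρV²/2) = 0.05417·(164/0.0155)·(893·5.035²/2) = 0.05417·1.058e+04·1.132e+04 = 6.487e+06 Pa.
Pumping power P = QΔP = 0.00095·6.487e+06 = 6163 W = 6.16 kW.

P ≈ 6.16 kW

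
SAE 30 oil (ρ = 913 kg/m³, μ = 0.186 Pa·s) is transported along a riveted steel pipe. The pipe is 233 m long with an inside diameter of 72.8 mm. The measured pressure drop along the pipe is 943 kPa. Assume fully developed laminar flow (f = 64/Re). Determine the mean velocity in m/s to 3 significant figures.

For laminar flow, f = 64/Re with Re = ρVD/μ, so Darcy-Weisbach reduces to ΔP = 32μLV/D². Solving for V: V = ΔP·D²/(32μL) = 9.43e+05·(0.0728)²/(32·0.186·233) = 3.604 m/s.
Check: Re = ρVD/μ = 913·3.604·0.0728/0.186 = 1288 < 2300, so the laminar assumption holds.

V ≈ 3.60 m/s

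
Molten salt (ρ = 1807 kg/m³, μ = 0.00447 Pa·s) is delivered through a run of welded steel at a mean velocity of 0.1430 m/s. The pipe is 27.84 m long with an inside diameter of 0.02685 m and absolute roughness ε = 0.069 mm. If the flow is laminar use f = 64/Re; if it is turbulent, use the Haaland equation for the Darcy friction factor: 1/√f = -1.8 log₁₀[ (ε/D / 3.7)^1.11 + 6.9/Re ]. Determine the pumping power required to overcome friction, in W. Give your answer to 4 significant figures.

P ≈ 0.06396 W

Reynolds number Re = ρVD/μ = 1807 · 0.143 · 0.02685 / 0.00447 = 1552.
Re < 2300 → laminar flow, so f = 64/Re = 64/1552 = 0.04123 (the turbulent correlation is not needed).
Darcy-Weisbach: ΔP = f(L/D)(ρV²/2) = 0.04123·(27.84/0.02685)·(1807·0.143²/2) = 0.04123·1037·18.48 = 789.9 Pa.
Q = V·A = 0.143·0.0005662 = 8.097e-05 m³/s.
Pumping power P = QΔP = 8.097e-05·789.9 = 0.063957 W = 0.06396 W.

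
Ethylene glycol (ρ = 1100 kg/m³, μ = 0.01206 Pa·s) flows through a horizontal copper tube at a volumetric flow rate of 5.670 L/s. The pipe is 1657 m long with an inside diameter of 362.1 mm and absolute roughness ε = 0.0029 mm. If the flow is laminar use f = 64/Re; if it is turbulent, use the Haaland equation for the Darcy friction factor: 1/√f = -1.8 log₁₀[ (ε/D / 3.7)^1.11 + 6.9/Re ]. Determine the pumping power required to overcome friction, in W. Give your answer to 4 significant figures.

P ≈ 1.523 W

Q = 5.670 L/s = 5.670/1000 = 0.00567 m³/s.
Cross-sectional area A = πD²/4 = π(0.3621)²/4 = 0.103 m²; mean velocity V = Q/A = 0.00567/0.103 = 0.05506 m/s.
Reynolds number Re = ρVD/μ = 1100 · 0.05506 · 0.3621 / 0.0121 = 1818.
Re < 2300 → laminar flow, so f = 64/Re = 64/1818 = 0.03519 (the turbulent correlation is not needed).
Darcy-Weisbach: ΔP = f(L/D)(ρV²/2) = 0.03519·(1657/0.3621)·(1100·0.05506²/2) = 0.03519·4576·1.667 = 268.5 Pa.
Pumping power P = QΔP = 0.00567·268.5 = 1.5226 W = 1.523 W.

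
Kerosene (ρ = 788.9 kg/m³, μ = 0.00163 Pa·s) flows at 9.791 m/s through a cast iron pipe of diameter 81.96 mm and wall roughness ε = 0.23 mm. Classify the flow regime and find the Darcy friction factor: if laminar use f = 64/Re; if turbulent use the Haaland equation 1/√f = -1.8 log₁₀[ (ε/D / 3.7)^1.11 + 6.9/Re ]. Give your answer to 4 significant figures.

f ≈ 0.02606

Re = ρVD/μ = 788.9·9.791·0.08196/0.00163 = 3.884e+05.
Re > 4000 → turbulent. ε/D = 0.00023/0.08196 = 0.00281; Haaland: 1/√f = -1.8 log₁₀[0.000344 + 1.78e-05] = 6.195, so f = 0.02606.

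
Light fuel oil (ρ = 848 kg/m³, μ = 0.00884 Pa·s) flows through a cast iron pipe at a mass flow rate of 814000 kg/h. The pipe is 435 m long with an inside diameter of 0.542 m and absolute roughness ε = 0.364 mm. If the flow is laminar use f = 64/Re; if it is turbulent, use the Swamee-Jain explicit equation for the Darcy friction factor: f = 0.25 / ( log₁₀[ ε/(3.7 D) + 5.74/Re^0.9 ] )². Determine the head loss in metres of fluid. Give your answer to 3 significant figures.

ṁ = 814000 kg/h = 814000/3600 = 226.1 kg/s.
A = πD²/4 = π(0.542)²/4 = 0.2307 m²; mean velocity V = ṁ/(ρA) = 226.1/(848 · 0.2307) = 1.156 m/s.
Reynolds number Re = ρVD/μ = 848 · 1.156 · 0.542 / 0.00884 = 6.009e+04.
Re > 4000 → turbulent. Relative roughness ε/D = 0.000364/0.542 = 0.000672. Swamee-Jain: f = 0.25/(log₁₀[0.000672/3.7 + 5.74/6.009e+04^0.9])² = 0.25/(log₁₀[0.000182 + 0.000287])² = 0.25/(-3.329)² = 0.02256.
Darcy-Weisbach: ΔP = f(L/D)(ρV²/2) = 0.02256·(435/0.542)·(848·1.156²/2) = 0.02256·802.6·566.3 = 1.025e+04 Pa.
Head loss h_f = ΔP/(ρg) = 1.025e+04/(848·9.81) = 1.23 m.

h_f ≈ 1.23 m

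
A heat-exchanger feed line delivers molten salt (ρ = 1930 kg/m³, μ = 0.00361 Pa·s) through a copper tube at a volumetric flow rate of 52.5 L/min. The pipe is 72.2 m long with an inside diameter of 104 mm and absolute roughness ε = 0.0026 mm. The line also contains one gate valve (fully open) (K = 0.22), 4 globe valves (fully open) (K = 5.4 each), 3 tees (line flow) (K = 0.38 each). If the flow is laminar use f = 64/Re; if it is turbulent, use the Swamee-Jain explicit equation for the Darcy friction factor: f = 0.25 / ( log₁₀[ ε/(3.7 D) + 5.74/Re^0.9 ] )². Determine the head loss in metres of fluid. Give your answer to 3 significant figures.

Q = 52.5 L/min = 52.5/60000 = 0.000875 m³/s.
Cross-sectional area A = πD²/4 = π(0.104)²/4 = 0.008495 m²; mean velocity V = Q/A = 0.000875/0.008495 = 0.103 m/s.
Reynolds number Re = ρVD/μ = 1930 · 0.103 · 0.104 / 0.00361 = 5727.
Re > 4000 → turbulent. Relative roughness ε/D = 2.6e-06/0.104 = 2.5e-05. Swamee-Jain: f = 0.25/(log₁₀[2.5e-05/3.7 + 5.74/5727^0.9])² = 0.25/(log₁₀[6.76e-06 + 0.00238])² = 0.25/(-2.622)² = 0.03636.
Total minor-loss coefficient ΣK = 1·0.22 + 4·5.4 + 3·0.38 = 23.
ΔP = [f·L/D + ΣK]·(ρV²/2) = [0.03636·72.2/0.104 + 23]·(1930·0.103²/2) = [25.25 + 23]·10.24 = 493.5 Pa.
Head loss h_f = ΔP/(ρg) = 493.5/(1930·9.81) = 0.0261 m.

h_f ≈ 0.0261 m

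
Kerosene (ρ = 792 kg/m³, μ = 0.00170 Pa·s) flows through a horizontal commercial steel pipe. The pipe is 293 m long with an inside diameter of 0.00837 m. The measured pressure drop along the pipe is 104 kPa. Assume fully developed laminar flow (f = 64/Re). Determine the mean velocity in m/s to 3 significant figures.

V ≈ 0.457 m/s

For laminar flow, f = 64/Re with Re = ρVD/μ, so Darcy-Weisbach reduces to ΔP = 32μLV/D². Solving for V: V = ΔP·D²/(32μL) = 1.04e+05·(0.00837)²/(32·0.0017·293) = 0.4571 m/s.
Check: Re = ρVD/μ = 792·0.4571·0.00837/0.0017 = 1782 < 2300, so the laminar assumption holds.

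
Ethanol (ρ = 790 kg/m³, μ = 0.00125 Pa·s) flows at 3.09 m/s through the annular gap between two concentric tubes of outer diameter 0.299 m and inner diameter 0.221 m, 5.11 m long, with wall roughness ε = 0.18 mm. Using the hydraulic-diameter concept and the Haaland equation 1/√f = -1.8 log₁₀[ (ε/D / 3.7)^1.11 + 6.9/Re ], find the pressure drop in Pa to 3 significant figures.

Hydraulic diameter D_h = 4A/P = D_o - D_i = 0.299 - 0.221 = 0.078 m.
Re = ρVD_h/μ = 790·3.09·0.078/0.00125 = 1.523e+05.
ε/D_h = 0.00018/0.078 = 0.00231; Haaland gives 1/√f = -1.8 log₁₀[0.000277+4.53e-05] = 6.285, so f = 0.02531.
ΔP = f(L/D_h)(ρV²/2) = 0.02531·5.11/0.078·3771 = 6255 Pa.

ΔP ≈ 6250 Pa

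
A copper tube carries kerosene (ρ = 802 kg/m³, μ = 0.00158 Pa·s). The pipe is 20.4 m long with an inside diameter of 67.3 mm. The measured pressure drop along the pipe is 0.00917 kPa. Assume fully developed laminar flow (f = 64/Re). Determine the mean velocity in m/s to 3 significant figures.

V ≈ 0.0403 m/s

For laminar flow, f = 64/Re with Re = ρVD/μ, so Darcy-Weisbach reduces to ΔP = 32μLV/D². Solving for V: V = ΔP·D²/(32μL) = 9.17·(0.0673)²/(32·0.00158·20.4) = 0.04027 m/s.
Check: Re = ρVD/μ = 802·0.04027·0.0673/0.00158 = 1376 < 2300, so the laminar assumption holds.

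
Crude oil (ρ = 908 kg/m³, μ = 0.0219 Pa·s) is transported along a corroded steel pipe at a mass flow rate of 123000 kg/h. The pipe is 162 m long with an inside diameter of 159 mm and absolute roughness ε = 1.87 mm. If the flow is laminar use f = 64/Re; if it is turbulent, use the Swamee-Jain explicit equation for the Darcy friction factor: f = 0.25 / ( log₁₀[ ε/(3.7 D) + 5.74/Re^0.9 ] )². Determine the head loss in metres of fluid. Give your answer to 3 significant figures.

ṁ = 123000 kg/h = 123000/3600 = 34.17 kg/s.
A = πD²/4 = π(0.159)²/4 = 0.01986 m²; mean velocity V = ṁ/(ρA) = 34.17/(908 · 0.01986) = 1.895 m/s.
Reynolds number Re = ρVD/μ = 908 · 1.895 · 0.159 / 0.0219 = 1.249e+04.
Re > 4000 → turbulent. Relative roughness ε/D = 0.00187/0.159 = 0.0118. Swamee-Jain: f = 0.25/(log₁₀[0.0118/3.7 + 5.74/1.249e+04^0.9])² = 0.25/(log₁₀[0.00318 + 0.00118])² = 0.25/(-2.361)² = 0.04486.
Darcy-Weisbach: ΔP = f(L/D)(ρV²/2) = 0.04486·(162/0.159)·(908·1.895²/2) = 0.04486·1019·1631 = 7.453e+04 Pa.
Head loss h_f = ΔP/(ρg) = 7.453e+04/(908·9.81) = 8.37 m.

h_f ≈ 8.37 m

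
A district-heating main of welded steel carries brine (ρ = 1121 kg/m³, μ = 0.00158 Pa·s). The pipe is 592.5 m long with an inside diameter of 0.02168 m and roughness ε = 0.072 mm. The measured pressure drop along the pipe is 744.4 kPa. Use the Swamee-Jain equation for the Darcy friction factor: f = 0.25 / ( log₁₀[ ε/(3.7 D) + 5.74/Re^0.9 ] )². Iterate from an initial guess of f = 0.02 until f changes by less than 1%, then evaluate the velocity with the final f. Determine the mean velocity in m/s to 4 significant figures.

V ≈ 1.219 m/s

Rearranging Darcy-Weisbach: V = √(2·ΔP·D/(f·L·ρ)). With ε/D = 7.2e-05/0.02168 = 0.00332, iterate starting from f = 0.02:
  f = 0.02 → V = √(2·7.444e+05·0.02168/(0.02·592.5·1121)) = 1.559 m/s; Re = ρVD/μ = 2.398e+04; f → 0.03169
  f = 0.03169 → V = 1.238 m/s; Re = 1.905e+04; f → 0.03262
  f = 0.03262 → V = 1.221 m/s; Re = 1.877e+04; f → 0.03269
Converged (Δf/f < 1%). With the final f = 0.03269: V = √(2·7.444e+05·0.02168/(0.03269·592.5·1121)) = 1.219 m/s.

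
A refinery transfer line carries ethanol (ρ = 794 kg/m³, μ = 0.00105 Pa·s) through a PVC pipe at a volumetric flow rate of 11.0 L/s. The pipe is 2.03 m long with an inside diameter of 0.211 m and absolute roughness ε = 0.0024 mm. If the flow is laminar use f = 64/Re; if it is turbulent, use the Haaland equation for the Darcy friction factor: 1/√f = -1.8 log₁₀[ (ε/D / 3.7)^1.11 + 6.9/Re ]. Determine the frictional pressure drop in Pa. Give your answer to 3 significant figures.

Q = 11.0 L/s = 11.0/1000 = 0.011 m³/s.
Cross-sectional area A = πD²/4 = π(0.211)²/4 = 0.03497 m²; mean velocity V = Q/A = 0.011/0.03497 = 0.3146 m/s.
Reynolds number Re = ρVD/μ = 794 · 0.3146 · 0.211 / 0.00105 = 5.019e+04.
Re > 4000 → turbulent. Relative roughness ε/D = 2.4e-06/0.211 = 1.14e-05. Haaland: 1/√f = -1.8 log₁₀[(1.14e-05/3.7)^1.11 + 6.9/5.019e+04] = -1.8 log₁₀[7.61e-07 + 0.000137] = 6.947, so f = 0.02072.
Darcy-Weisbach: ΔP = f(L/D)(ρV²/2) = 0.02072·(2.03/0.211)·(794·0.3146²/2) = 0.02072·9.621·39.29 = 7.832 Pa.

ΔP ≈ 7.83 Pa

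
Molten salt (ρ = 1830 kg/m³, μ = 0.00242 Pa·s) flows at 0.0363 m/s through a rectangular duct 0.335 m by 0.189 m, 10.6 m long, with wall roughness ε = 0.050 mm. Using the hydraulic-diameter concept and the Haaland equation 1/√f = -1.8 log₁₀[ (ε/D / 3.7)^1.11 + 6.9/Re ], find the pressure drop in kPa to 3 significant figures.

ΔP ≈ 0.00184 kPa

Hydraulic diameter D_h = 4A/P = 4·(0.335·0.189)/(2·(0.335+0.189)) = 0.2533/1.048 = 0.2417 m.
Re = ρVD_h/μ = 1830·0.0363·0.2417/0.00242 = 6634.
ε/D_h = 5e-05/0.2417 = 0.000207; Haaland gives 1/√f = -1.8 log₁₀[1.9e-05+0.00104] = 5.355, so f = 0.03487.
ΔP = f(L/D_h)(ρV²/2) = 0.03487·10.6/0.2417·1.206 = 1.844 Pa.
ΔP = 0.00184 kPa.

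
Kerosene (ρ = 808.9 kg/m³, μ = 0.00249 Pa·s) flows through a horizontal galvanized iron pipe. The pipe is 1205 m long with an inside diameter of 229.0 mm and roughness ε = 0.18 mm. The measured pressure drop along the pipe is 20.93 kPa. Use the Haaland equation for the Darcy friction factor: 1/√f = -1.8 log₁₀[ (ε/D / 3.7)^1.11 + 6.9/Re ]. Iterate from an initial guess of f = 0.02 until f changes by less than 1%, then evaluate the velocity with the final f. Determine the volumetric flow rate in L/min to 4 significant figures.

Rearranging Darcy-Weisbach: V = √(2·ΔP·D/(f·L·ρ)). With ε/D = 0.00018/0.229 = 0.000786, iterate starting from f = 0.02:
  f = 0.02 → V = √(2·2.093e+04·0.229/(0.02·1205·808.9)) = 0.7012 m/s; Re = ρVD/μ = 5.217e+04; f → 0.02297
  f = 0.02297 → V = 0.6543 m/s; Re = 4.867e+04; f → 0.02321
  f = 0.02321 → V = 0.651 m/s; Re = 4.843e+04; f → 0.02323
Converged (Δf/f < 1%). With the final f = 0.02323: V = √(2·2.093e+04·0.229/(0.02323·1205·808.9)) = 0.6507 m/s.
Q = V·A = 0.6507·(π/4·0.229²) = 0.0268 m³/s = 1608 L/min.

Q ≈ 1608 L/min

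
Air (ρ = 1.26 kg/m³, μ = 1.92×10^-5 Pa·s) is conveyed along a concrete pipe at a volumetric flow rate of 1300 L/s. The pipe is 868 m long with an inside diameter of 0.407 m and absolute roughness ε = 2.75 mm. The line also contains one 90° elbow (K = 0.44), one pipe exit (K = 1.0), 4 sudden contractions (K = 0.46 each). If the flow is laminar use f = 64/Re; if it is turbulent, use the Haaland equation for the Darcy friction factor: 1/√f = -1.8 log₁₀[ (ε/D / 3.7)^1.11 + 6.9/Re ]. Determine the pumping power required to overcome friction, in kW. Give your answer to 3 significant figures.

Q = 1300 L/s = 1300/1000 = 1.3 m³/s.
Cross-sectional area A = πD²/4 = π(0.407)²/4 = 0.1301 m²; mean velocity V = Q/A = 1.3/0.1301 = 9.992 m/s.
Reynolds number Re = ρVD/μ = 1.26 · 9.992 · 0.407 / 1.92e-05 = 2.669e+05.
Re > 4000 → turbulent. Relative roughness ε/D = 0.00275/0.407 = 0.00676. Haaland: 1/√f = -1.8 log₁₀[(0.00676/3.7)^1.11 + 6.9/2.669e+05] = -1.8 log₁₀[0.000913 + 2.59e-05] = 5.45, so f = 0.03367.
Total minor-loss coefficient ΣK = 1·0.44 + 1·1 + 4·0.46 = 3.28.
ΔP = [f·L/D + ΣK]·(ρV²/2) = [0.03367·868/0.407 + 3.28]·(1.26·9.992²/2) = [71.81 + 3.28]·62.9 = 4723 Pa.
Pumping power P = QΔP = 1.3·4723 = 6141 W = 6.14 kW.

P ≈ 6.14 kW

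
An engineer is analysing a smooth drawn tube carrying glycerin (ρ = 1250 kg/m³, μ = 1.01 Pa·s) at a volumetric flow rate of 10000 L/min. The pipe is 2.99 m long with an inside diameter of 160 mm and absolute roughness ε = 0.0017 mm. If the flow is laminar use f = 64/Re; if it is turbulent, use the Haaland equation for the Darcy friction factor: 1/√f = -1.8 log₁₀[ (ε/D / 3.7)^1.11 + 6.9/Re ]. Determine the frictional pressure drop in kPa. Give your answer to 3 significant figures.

ΔP ≈ 31.3 kPa

Q = 10000 L/min = 10000/60000 = 0.1667 m³/s.
Cross-sectional area A = πD²/4 = π(0.16)²/4 = 0.02011 m²; mean velocity V = Q/A = 0.1667/0.02011 = 8.289 m/s.
Reynolds number Re = ρVD/μ = 1250 · 8.289 · 0.16 / 1.01 = 1641.
Re < 2300 → laminar flow, so f = 64/Re = 64/1641 = 0.03899 (the turbulent correlation is not needed).
Darcy-Weisbach: ΔP = f(L/D)(ρV²/2) = 0.03899·(2.99/0.16)·(1250·8.289²/2) = 0.03899·18.69·4.295e+04 = 3.129e+04 Pa.
ΔP = 3.129e+04 Pa = 31.3 kPa.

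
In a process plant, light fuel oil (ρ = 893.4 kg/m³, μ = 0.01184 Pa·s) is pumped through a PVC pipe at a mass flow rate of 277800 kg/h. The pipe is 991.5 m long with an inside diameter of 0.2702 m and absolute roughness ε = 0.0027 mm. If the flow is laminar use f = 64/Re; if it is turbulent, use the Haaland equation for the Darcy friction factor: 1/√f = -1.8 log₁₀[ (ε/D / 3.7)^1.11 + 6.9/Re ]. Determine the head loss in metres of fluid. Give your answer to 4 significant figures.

h_f ≈ 9.847 m

ṁ = 277800 kg/h = 277800/3600 = 77.17 kg/s.
A = πD²/4 = π(0.2702)²/4 = 0.05734 m²; mean velocity V = ṁ/(ρA) = 77.17/(893.4 · 0.05734) = 1.506 m/s.
Reynolds number Re = ρVD/μ = 893.4 · 1.506 · 0.2702 / 0.0118 = 3.071e+04.
Re > 4000 → turbulent. Relative roughness ε/D = 2.7e-06/0.2702 = 9.99e-06. Haaland: 1/√f = -1.8 log₁₀[(9.99e-06/3.7)^1.11 + 6.9/3.071e+04] = -1.8 log₁₀[6.59e-07 + 0.000225] = 6.565, so f = 0.0232.
Darcy-Weisbach: ΔP = f(L/D)(ρV²/2) = 0.0232·(991.5/0.2702)·(893.4·1.506²/2) = 0.0232·3670·1014 = 8.63e+04 Pa.
Head loss h_f = ΔP/(ρg) = 8.63e+04/(893.4·9.81) = 9.847 m.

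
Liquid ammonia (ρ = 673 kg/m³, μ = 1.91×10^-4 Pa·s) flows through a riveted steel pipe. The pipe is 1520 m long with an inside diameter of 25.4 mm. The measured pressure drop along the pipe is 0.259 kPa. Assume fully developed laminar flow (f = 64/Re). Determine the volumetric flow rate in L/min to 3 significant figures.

For laminar flow, f = 64/Re with Re = ρVD/μ, so Darcy-Weisbach reduces to ΔP = 32μLV/D². Solving for V: V = ΔP·D²/(32μL) = 259·(0.0254)²/(32·0.000191·1520) = 0.01799 m/s.
Check: Re = ρVD/μ = 673·0.01799·0.0254/0.000191 = 1610 < 2300, so the laminar assumption holds.
Q = V·A = 0.01799·(π/4·0.0254²) = 9.114e-06 m³/s = 0.547 L/min.

Q ≈ 0.547 L/min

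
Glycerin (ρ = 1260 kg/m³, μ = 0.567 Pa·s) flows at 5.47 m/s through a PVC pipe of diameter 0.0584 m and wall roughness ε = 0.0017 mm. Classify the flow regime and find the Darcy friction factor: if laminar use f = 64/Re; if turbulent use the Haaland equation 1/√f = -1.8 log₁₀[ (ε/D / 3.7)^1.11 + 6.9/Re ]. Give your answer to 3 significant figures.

Re = ρVD/μ = 1260·5.47·0.0584/0.567 = 709.9.
Re < 2300 → laminar, so f = 64/Re = 0.09016 (roughness is irrelevant in laminar flow).

f ≈ 0.0902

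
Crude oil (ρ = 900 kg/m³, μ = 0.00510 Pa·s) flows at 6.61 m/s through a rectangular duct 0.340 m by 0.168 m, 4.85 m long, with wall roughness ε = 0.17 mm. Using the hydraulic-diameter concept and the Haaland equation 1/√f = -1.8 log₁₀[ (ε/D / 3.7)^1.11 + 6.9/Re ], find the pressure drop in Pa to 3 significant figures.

Hydraulic diameter D_h = 4A/P = 4·(0.34·0.168)/(2·(0.34+0.168)) = 0.2285/1.016 = 0.2249 m.
Re = ρVD_h/μ = 900·6.61·0.2249/0.0051 = 2.623e+05.
ε/D_h = 0.00017/0.2249 = 0.000756; Haaland gives 1/√f = -1.8 log₁₀[8.02e-05+2.63e-05] = 7.15, so f = 0.01956.
ΔP = f(L/D_h)(ρV²/2) = 0.01956·4.85/0.2249·1.966e+04 = 8294 Pa.

ΔP ≈ 8290 Pa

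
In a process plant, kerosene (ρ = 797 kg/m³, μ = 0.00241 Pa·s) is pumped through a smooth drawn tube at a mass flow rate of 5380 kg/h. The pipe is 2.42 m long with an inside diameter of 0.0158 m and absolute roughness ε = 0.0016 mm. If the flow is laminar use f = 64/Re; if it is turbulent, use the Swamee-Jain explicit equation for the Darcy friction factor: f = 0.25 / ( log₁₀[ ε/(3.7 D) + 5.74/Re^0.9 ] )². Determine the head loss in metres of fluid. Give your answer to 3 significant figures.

ṁ = 5380 kg/h = 5380/3600 = 1.494 kg/s.
A = πD²/4 = π(0.0158)²/4 = 0.0001961 m²; mean velocity V = ṁ/(ρA) = 1.494/(797 · 0.0001961) = 9.564 m/s.
Reynolds number Re = ρVD/μ = 797 · 9.564 · 0.0158 / 0.00241 = 4.997e+04.
Re > 4000 → turbulent. Relative roughness ε/D = 1.6e-06/0.0158 = 0.000101. Swamee-Jain: f = 0.25/(log₁₀[0.000101/3.7 + 5.74/4.997e+04^0.9])² = 0.25/(log₁₀[2.74e-05 + 0.000339])² = 0.25/(-3.436)² = 0.02117.
Darcy-Weisbach: ΔP = f(L/D)(ρV²/2) = 0.02117·(2.42/0.0158)·(797·9.564²/2) = 0.02117·153.2·3.645e+04 = 1.182e+05 Pa.
Head loss h_f = ΔP/(ρg) = 1.182e+05/(797·9.81) = 15.1 m.

h_f ≈ 15.1 m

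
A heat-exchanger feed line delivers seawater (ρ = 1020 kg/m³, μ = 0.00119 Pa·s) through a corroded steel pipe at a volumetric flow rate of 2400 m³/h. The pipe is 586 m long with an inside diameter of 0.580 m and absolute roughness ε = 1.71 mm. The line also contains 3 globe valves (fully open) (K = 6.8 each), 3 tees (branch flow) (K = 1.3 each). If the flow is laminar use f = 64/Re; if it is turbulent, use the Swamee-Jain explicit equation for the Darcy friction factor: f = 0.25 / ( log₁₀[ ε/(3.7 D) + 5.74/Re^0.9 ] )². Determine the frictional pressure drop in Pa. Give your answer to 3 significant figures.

Q = 2400 m³/h = 2400/3600 = 0.6667 m³/s.
Cross-sectional area A = πD²/4 = π(0.58)²/4 = 0.2642 m²; mean velocity V = Q/A = 0.6667/0.2642 = 2.523 m/s.
Reynolds number Re = ρVD/μ = 1020 · 2.523 · 0.58 / 0.00119 = 1.254e+06.
Re > 4000 → turbulent. Relative roughness ε/D = 0.00171/0.58 = 0.00295. Swamee-Jain: f = 0.25/(log₁₀[0.00295/3.7 + 5.74/1.254e+06^0.9])² = 0.25/(log₁₀[0.000797 + 1.86e-05])² = 0.25/(-3.089)² = 0.02621.
Total minor-loss coefficient ΣK = 3·6.8 + 3·1.3 = 24.3.
ΔP = [f·L/D + ΣK]·(ρV²/2) = [0.02621·586/0.58 + 24.3]·(1020·2.523²/2) = [26.48 + 24.3]·3247 = 1.649e+05 Pa.

ΔP ≈ 165000 Pa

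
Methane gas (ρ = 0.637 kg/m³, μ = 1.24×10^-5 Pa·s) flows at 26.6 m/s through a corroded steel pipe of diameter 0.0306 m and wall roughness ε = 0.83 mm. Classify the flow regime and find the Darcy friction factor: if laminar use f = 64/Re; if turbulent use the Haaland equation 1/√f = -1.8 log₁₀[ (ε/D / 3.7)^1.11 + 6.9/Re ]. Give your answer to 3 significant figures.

f ≈ 0.0557

Re = ρVD/μ = 0.637·26.6·0.0306/1.24e-05 = 4.181e+04.
Re > 4000 → turbulent. ε/D = 0.00083/0.0306 = 0.0271; Haaland: 1/√f = -1.8 log₁₀[0.00427 + 0.000165] = 4.236, so f = 0.05574.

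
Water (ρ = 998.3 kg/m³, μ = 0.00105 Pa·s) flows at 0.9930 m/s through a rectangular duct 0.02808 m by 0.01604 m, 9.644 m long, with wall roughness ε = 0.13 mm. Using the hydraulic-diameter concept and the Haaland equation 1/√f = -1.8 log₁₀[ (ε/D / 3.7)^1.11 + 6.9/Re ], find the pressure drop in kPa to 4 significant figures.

Hydraulic diameter D_h = 4A/P = 4·(0.02808·0.01604)/(2·(0.02808+0.01604)) = 0.001802/0.08824 = 0.02042 m.
Re = ρVD_h/μ = 998.3·0.993·0.02042/0.00105 = 1.928e+04.
ε/D_h = 0.00013/0.02042 = 0.00637; Haaland gives 1/√f = -1.8 log₁₀[0.000854+0.000358] = 5.249, so f = 0.03629.
ΔP = f(L/D_h)(ρV²/2) = 0.03629·9.644/0.02042·492.2 = 8437 Pa.
ΔP = 8.437 kPa.

ΔP ≈ 8.437 kPa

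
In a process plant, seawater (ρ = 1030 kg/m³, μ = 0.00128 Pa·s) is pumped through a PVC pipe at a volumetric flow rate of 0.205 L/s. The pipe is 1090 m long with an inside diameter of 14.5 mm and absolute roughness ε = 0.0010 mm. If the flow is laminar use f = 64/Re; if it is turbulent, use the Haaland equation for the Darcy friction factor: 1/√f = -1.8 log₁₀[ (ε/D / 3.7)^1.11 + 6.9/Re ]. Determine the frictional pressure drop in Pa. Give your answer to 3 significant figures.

Q = 0.205 L/s = 0.205/1000 = 0.000205 m³/s.
Cross-sectional area A = πD²/4 = π(0.0145)²/4 = 0.0001651 m²; mean velocity V = Q/A = 0.000205/0.0001651 = 1.241 m/s.
Reynolds number Re = ρVD/μ = 1030 · 1.241 · 0.0145 / 0.00128 = 1.449e+04.
Re > 4000 → turbulent. Relative roughness ε/D = 1e-06/0.0145 = 6.9e-05. Haaland: 1/√f = -1.8 log₁₀[(6.9e-05/3.7)^1.11 + 6.9/1.449e+04] = -1.8 log₁₀[5.63e-06 + 0.000476] = 5.971, so f = 0.02805.
Darcy-Weisbach: ΔP = f(L/D)(ρV²/2) = 0.02805·(1090/0.0145)·(1030·1.241²/2) = 0.02805·7.517e+04·793.7 = 1.674e+06 Pa.

ΔP ≈ 1.67×10^6 Pa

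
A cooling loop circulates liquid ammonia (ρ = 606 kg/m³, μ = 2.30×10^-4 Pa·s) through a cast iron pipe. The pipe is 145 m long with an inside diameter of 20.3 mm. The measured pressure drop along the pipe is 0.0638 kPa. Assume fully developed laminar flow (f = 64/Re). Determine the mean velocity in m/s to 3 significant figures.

V ≈ 0.0246 m/s

For laminar flow, f = 64/Re with Re = ρVD/μ, so Darcy-Weisbach reduces to ΔP = 32μLV/D². Solving for V: V = ΔP·D²/(32μL) = 63.8·(0.0203)²/(32·0.00023·145) = 0.02464 m/s.
Check: Re = ρVD/μ = 606·0.02464·0.0203/0.00023 = 1318 < 2300, so the laminar assumption holds.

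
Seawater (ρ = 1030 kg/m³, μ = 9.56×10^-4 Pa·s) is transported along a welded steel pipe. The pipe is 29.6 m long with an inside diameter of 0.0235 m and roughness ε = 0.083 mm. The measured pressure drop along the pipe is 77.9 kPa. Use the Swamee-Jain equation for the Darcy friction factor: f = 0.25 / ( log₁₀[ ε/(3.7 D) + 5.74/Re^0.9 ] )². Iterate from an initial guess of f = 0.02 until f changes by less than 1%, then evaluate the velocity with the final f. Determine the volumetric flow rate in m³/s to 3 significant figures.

Rearranging Darcy-Weisbach: V = √(2·ΔP·D/(f·L·ρ)). With ε/D = 8.3e-05/0.0235 = 0.00353, iterate starting from f = 0.02:
  f = 0.02 → V = √(2·7.79e+04·0.0235/(0.02·29.6·1030)) = 2.45 m/s; Re = ρVD/μ = 6.204e+04; f → 0.02955
  f = 0.02955 → V = 2.016 m/s; Re = 5.105e+04; f → 0.02992
  f = 0.02992 → V = 2.003 m/s; Re = 5.072e+04; f → 0.02994
Converged (Δf/f < 1%). With the final f = 0.02994: V = √(2·7.79e+04·0.0235/(0.02994·29.6·1030)) = 2.003 m/s.
Q = V·A = 2.003·(π/4·0.0235²) = 0.0008687 m³/s = 8.69×10^-4 m³/s.

Q ≈ 8.69×10^-4 m³/s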